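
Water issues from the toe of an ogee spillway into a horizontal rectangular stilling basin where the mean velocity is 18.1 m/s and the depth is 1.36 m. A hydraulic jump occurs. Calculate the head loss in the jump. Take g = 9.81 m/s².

Fr₁ = V₁/√(g·y₁) = 18.1/√(9.81×1.36) = 4.96.
Conjugate-depth relation: y₂/y₁ = ½[√(1 + 8Fr₁²) − 1] = ½[√197.4 − 1] = 6.53.
y₂ = 6.53 × 1.36 = 8.88 m.
Head loss: ΔE = (y₂ − y₁)³/(4y₁y₂) = (8.88 − 1.36)³/(4×1.36×8.88) = 424/48.3 = 8.79 m.

ΔE = 8.79 m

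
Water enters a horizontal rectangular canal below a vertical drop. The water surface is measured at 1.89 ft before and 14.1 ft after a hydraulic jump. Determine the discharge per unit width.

For a rectangular channel the momentum equation gives q² = ½·g·y₁·y₂·(y₁ + y₂) = ½×32.2×1.89×14.1×16.0 = 6860.
q = √6860 = 82.8 ft²/s.

q = 82.8 ft²/s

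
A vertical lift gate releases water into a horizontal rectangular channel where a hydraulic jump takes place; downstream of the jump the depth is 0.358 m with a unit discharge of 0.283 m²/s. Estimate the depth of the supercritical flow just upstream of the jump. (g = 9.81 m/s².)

y₁ = 0.0997 m

V₂ = q/y₂ = 0.283/0.358 = 0.791 m/s; Fr₂ = V₂/√(g·y₂) = 0.422.
Applying the sequent-depth relation in reverse, y₁/y₂ = ½[√(1 + 8Fr₂²) − 1] = ½[√2.423 − 1] = 0.278.
y₁ = 0.278 × 0.358 = 0.0997 m.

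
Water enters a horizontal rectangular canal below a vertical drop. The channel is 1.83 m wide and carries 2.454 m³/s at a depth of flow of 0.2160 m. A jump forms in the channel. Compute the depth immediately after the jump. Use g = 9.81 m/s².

y₂ = 1.199 m

q = Q/b = 2.454/1.83 = 1.341 m²/s; V₁ = q/y₁ = 6.208 m/s. Fr₁ = V₁/√(g·y₁) = 4.265.
Bélanger equation: y₂/y₁ = ½[√(1 + 8Fr₁²) − 1] = ½[√146.51 − 1] = 5.552.
y₂ = 5.552 × 0.2160 = 1.199 m.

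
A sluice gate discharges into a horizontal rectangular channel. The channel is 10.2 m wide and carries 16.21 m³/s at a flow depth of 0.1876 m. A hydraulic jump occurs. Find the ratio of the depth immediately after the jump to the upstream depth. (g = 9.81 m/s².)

q = Q/b = 16.21/10.2 = 1.589 m²/s; V₁ = q/y₁ = 8.471 m/s. Fr₁ = V₁/√(g·y₁) = 6.245.
Bélanger equation: y₂/y₁ = ½[√(1 + 8Fr₁²) − 1] = ½[√312.95 − 1] = 8.345.

y₂/y₁ = 8.345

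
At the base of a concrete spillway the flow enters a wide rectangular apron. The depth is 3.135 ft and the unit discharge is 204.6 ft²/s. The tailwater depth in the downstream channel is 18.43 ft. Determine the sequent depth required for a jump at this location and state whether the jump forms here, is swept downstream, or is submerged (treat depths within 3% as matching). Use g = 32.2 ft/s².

V₁ = q/y₁ = 204.6/3.135 = 65.26 ft/s. Fr₁ = V₁/√(g·y₁) = 65.26/√(32.2×3.135) = 6.496.
Sequent-depth ratio: y₂/y₁ = ½[√(1 + 8Fr₁²) − 1] = ½[√338.55 − 1] = 8.700.
y₂ = 8.700 × 3.135 = 27.27 ft.
Tailwater y_tw = 18.43 ft: y_tw < y₂, so the jump is swept downstream.

y₂ = 27.27 ft; the jump is swept downstream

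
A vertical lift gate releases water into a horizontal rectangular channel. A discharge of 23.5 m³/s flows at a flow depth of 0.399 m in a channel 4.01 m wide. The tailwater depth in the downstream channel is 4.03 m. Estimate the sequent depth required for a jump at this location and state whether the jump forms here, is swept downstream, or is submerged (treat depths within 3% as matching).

y₂ = 3.99 m; the jump forms here

q = Q/b = 23.5/4.01 = 5.86 m²/s; V₁ = q/y₁ = 14.7 m/s. Fr₁ = V₁/√(g·y₁) = 7.42.
Sequent-depth ratio: y₂/y₁ = ½[√(1 + 8Fr₁²) − 1] = ½[√441.9 − 1] = 10.0.
y₂ = 10.0 × 0.399 = 3.99 m.
Tailwater y_tw = 4.03 m: y_tw ≈ y₂, so the jump forms here.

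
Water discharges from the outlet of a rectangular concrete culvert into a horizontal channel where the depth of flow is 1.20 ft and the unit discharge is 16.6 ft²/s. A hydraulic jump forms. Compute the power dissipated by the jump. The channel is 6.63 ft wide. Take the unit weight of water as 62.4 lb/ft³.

V₁ = q/y₁ = 16.6/1.20 = 13.8 ft/s. Fr₁ = V₁/√(g·y₁) = 13.8/√(32.2×1.20) = 2.23.
By Bélanger, y₂/y₁ = ½[√(1 + 8Fr₁²) − 1] = ½[√40.62 − 1] = 2.69.
y₂ = 2.69 × 1.20 = 3.22 ft.
V₂ = q/y₂ = 16.6/3.22 = 5.15 ft/s. E₁ = y₁ + V₁²/2g = 4.17 ft; E₂ = y₂ + V₂²/2g = 3.64 ft. ΔE = E₁ − E₂ = 0.536 ft.
Q = q·b = 16.6 × 6.63 = 110 cfs. P = γ·Q·ΔE/550 = 62.4 × 110 × 0.536 / 550 = 6.69 hp.

P = 6.69 hp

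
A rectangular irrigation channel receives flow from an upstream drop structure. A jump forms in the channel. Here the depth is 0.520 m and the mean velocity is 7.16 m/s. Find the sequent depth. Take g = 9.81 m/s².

y₂ = 2.09 m

Fr₁ = V₁/√(g·y₁) = 7.16/√(9.81×0.520) = 3.17.
From the momentum equation for a rectangular channel, y₂/y₁ = ½[√(1 + 8Fr₁²) − 1] = ½[√81.40 − 1] = 4.01.
y₂ = 4.01 × 0.520 = 2.09 m.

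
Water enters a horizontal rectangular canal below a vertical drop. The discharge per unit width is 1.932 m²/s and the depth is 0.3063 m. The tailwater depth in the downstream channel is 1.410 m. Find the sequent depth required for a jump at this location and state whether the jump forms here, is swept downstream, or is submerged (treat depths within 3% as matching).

V₁ = q/y₁ = 1.932/0.3063 = 6.308 m/s. Fr₁ = V₁/√(g·y₁) = 6.308/√(9.81×0.3063) = 3.639.
Sequent-depth ratio: y₂/y₁ = ½[√(1 + 8Fr₁²) − 1] = ½[√106.92 − 1] = 4.670.
y₂ = 4.670 × 0.3063 = 1.430 m.
Tailwater y_tw = 1.410 m: y_tw ≈ y₂, so the jump forms here.

y₂ = 1.430 m; the jump forms here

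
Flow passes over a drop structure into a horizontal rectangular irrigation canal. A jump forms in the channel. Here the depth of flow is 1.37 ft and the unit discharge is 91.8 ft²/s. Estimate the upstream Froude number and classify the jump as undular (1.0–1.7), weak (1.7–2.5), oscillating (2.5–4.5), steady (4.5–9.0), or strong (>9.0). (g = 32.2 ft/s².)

Fr₁ = 10.1; strong jump

V₁ = q/y₁ = 91.8/1.37 = 67.0 ft/s. Fr₁ = V₁/√(g·y₁) = 67.0/√(32.2×1.37) = 10.1.
Fr₁ = 10.1 lies in the strong range.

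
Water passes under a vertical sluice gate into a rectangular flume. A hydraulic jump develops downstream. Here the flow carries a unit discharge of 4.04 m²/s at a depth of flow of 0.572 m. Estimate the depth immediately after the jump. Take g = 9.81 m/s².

V₁ = q/y₁ = 4.04/0.572 = 7.06 m/s. Fr₁ = V₁/√(g·y₁) = 7.06/√(9.81×0.572) = 2.98.
By Bélanger, y₂/y₁ = ½[√(1 + 8Fr₁²) − 1] = ½[√72.12 − 1] = 3.75.
y₂ = 3.75 × 0.572 = 2.14 m.

y₂ = 2.14 m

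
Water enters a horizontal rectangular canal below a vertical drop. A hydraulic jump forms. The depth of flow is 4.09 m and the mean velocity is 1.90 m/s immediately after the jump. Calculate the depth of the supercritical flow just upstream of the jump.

y₁ = 0.637 m

Fr₂ = V₂/√(g·y₂) = 1.90/√(9.81×4.09) = 0.300.
From the momentum equation (using Fr₂), y₁/y₂ = ½[√(1 + 8Fr₂²) − 1] = ½[√1.720 − 1] = 0.156.
y₁ = 0.156 × 4.09 = 0.637 m.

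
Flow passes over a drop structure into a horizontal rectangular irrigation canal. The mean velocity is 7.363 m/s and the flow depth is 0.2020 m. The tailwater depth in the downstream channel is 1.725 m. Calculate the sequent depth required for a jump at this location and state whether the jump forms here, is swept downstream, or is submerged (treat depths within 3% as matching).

Fr₁ = V₁/√(g·y₁) = 7.363/√(9.81×0.2020) = 5.231.
Bélanger equation: y₂/y₁ = ½[√(1 + 8Fr₁²) − 1] = ½[√219.87 − 1] = 6.914.
y₂ = 6.914 × 0.2020 = 1.397 m.
Tailwater y_tw = 1.725 m: y_tw > y₂, so the jump is submerged.

y₂ = 1.397 m; the jump is submerged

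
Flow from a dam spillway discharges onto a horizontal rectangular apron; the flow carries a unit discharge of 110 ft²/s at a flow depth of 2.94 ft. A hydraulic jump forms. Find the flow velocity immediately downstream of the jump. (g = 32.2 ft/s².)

V₂ = 7.54 ft/s

V₁ = q/y₁ = 110/2.94 = 37.4 ft/s. Fr₁ = V₁/√(g·y₁) = 37.4/√(32.2×2.94) = 3.85.
Conjugate-depth relation: y₂/y₁ = ½[√(1 + 8Fr₁²) − 1] = ½[√119.3 − 1] = 4.96.
y₂ = 4.96 × 2.94 = 14.6 ft.
V₂ = q/y₂ = 110/14.6 = 7.54 ft/s.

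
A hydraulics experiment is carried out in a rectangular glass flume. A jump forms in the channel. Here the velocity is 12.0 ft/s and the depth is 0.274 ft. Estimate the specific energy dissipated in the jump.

Fr₁ = V₁/√(g·y₁) = 12.0/√(32.2×0.274) = 4.04.
From the momentum equation for a rectangular channel, y₂/y₁ = ½[√(1 + 8Fr₁²) − 1] = ½[√131.6 − 1] = 5.24.
y₂ = 5.24 × 0.274 = 1.43 ft.
q = V₁·y₁ = 12.0 × 0.274 = 3.29 ft²/s. V₂ = q/y₂ = 3.29/1.43 = 2.29 ft/s. E₁ = y₁ + V₁²/2g = 2.51 ft; E₂ = y₂ + V₂²/2g = 1.52 ft. ΔE = E₁ − E₂ = 0.994 ft.

ΔE = 0.994 ft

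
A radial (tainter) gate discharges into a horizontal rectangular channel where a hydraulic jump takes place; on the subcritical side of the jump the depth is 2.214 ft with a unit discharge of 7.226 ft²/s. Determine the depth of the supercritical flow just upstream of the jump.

y₁ = 0.5332 ft

V₂ = q/y₂ = 7.226/2.214 = 3.264 ft/s; Fr₂ = V₂/√(g·y₂) = 0.3865.
The Bélanger relation is symmetric: y₁/y₂ = ½[√(1 + 8Fr₂²) − 1] = ½[√2.1954 − 1] = 0.2408.
y₁ = 0.2408 × 2.214 = 0.5332 ft.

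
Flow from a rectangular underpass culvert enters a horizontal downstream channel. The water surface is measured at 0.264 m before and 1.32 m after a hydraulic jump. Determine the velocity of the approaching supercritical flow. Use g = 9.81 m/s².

For a rectangular channel the momentum equation gives q² = ½·g·y₁·y₂·(y₁ + y₂) = ½×9.81×0.264×1.32×1.58 = 2.71.
q = √2.71 = 1.65 m²/s.
V₁ = q/y₁ = 1.65/0.264 = 6.23 m/s.

V₁ = 6.23 m/s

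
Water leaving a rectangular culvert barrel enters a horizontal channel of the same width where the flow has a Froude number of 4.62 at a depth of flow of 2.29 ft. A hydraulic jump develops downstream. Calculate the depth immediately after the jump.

Fr₁ = 4.62 (given).
From the momentum equation for a rectangular channel, y₂/y₁ = ½[√(1 + 8Fr₁²) − 1] = ½[√171.8 − 1] = 6.05.
y₂ = 6.05 × 2.29 = 13.9 ft.

y₂ = 13.9 ft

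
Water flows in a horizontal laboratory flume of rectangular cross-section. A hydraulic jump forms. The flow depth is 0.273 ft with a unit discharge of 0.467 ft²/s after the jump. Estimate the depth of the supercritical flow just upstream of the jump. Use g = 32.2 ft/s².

y₁ = 0.125 ft

V₂ = q/y₂ = 0.467/0.273 = 1.71 ft/s; Fr₂ = V₂/√(g·y₂) = 0.577.
Applying the sequent-depth relation in reverse, y₁/y₂ = ½[√(1 + 8Fr₂²) − 1] = ½[√3.663 − 1] = 0.457.
y₁ = 0.457 × 0.273 = 0.125 ft.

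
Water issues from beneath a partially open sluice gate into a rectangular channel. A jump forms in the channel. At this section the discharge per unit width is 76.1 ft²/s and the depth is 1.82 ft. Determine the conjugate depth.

V₁ = q/y₁ = 76.1/1.82 = 41.8 ft/s. Fr₁ = V₁/√(g·y₁) = 41.8/√(32.2×1.82) = 5.46.
Conjugate-depth relation: y₂/y₁ = ½[√(1 + 8Fr₁²) − 1] = ½[√239.7 − 1] = 7.24.
y₂ = 7.24 × 1.82 = 13.2 ft.

y₂ = 13.2 ft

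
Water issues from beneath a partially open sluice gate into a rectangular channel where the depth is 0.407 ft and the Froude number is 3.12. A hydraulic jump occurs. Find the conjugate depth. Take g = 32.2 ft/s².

Fr₁ = 3.12 (given).
Bélanger equation: y₂/y₁ = ½[√(1 + 8Fr₁²) − 1] = ½[√78.88 − 1] = 3.94.
y₂ = 3.94 × 0.407 = 1.60 ft.

y₂ = 1.60 ft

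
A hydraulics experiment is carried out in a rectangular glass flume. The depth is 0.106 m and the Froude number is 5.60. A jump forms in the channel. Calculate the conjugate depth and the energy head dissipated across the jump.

y₂ = 0.788 m; ΔE = 0.950 m

Fr₁ = 5.60 (given).
By Bélanger, y₂/y₁ = ½[√(1 + 8Fr₁²) − 1] = ½[√251.9 − 1] = 7.44.
y₂ = 7.44 × 0.106 = 0.788 m.
Head loss: ΔE = (y₂ − y₁)³/(4y₁y₂) = (0.788 − 0.106)³/(4×0.106×0.788) = 0.317/0.334 = 0.950 m.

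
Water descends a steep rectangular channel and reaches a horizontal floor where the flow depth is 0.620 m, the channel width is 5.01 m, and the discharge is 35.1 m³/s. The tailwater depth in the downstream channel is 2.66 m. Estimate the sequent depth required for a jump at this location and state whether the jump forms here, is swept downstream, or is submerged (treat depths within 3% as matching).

q = Q/b = 35.1/5.01 = 7.01 m²/s; V₁ = q/y₁ = 11.3 m/s. Fr₁ = V₁/√(g·y₁) = 4.58.
From the momentum equation for a rectangular channel, y₂/y₁ = ½[√(1 + 8Fr₁²) − 1] = ½[√169.0 − 1] = 6.00.
y₂ = 6.00 × 0.620 = 3.72 m.
Tailwater y_tw = 2.66 m: y_tw < y₂, so the jump is swept downstream.

y₂ = 3.72 m; the jump is swept downstream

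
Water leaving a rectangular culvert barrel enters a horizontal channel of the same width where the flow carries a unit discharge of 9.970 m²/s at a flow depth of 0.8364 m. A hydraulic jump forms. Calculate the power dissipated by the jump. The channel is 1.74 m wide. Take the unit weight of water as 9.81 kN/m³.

V₁ = q/y₁ = 9.970/0.8364 = 11.92 m/s. Fr₁ = V₁/√(g·y₁) = 11.92/√(9.81×0.8364) = 4.161.
By Bélanger, y₂/y₁ = ½[√(1 + 8Fr₁²) − 1] = ½[√139.54 − 1] = 5.406.
y₂ = 5.406 × 0.8364 = 4.522 m.
V₂ = q/y₂ = 9.970/4.522 = 2.205 m/s. E₁ = y₁ + V₁²/2g = 8.078 m; E₂ = y₂ + V₂²/2g = 4.770 m. ΔE = E₁ − E₂ = 3.309 m.
Q = q·b = 9.970 × 1.74 = 17.35 m³/s. P = γ·Q·ΔE = 9.81 × 17.35 × 3.309 = 563.1 kW.

P = 563.1 kW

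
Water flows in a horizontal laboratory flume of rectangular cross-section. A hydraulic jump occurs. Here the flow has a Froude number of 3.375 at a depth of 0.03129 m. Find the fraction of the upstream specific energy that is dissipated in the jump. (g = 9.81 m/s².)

Fr₁ = 3.375 (given).
By Bélanger, y₂/y₁ = ½[√(1 + 8Fr₁²) − 1] = ½[√92.125 − 1] = 4.299.
y₂ = 4.299 × 0.03129 = 0.1345 m.
E₁ = y₁(1 + Fr₁²/2) = 0.03129×(1 + 3.375²/2) = 0.2095 m. ΔE = (y₂ − y₁)³/(4y₁y₂) = 0.06534 m. ΔE/E₁ = 0.06534/0.2095 = 0.312.

ΔE/E₁ = 0.312 (31.2%)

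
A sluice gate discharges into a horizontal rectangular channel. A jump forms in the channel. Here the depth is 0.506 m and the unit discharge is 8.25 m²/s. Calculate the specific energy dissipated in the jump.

V₁ = q/y₁ = 8.25/0.506 = 16.3 m/s. Fr₁ = V₁/√(g·y₁) = 16.3/√(9.81×0.506) = 7.32.
Bélanger equation: y₂/y₁ = ½[√(1 + 8Fr₁²) − 1] = ½[√429.4 − 1] = 9.86.
y₂ = 9.86 × 0.506 = 4.99 m.
V₂ = q/y₂ = 8.25/4.99 = 1.65 m/s. E₁ = y₁ + V₁²/2g = 14.1 m; E₂ = y₂ + V₂²/2g = 5.13 m. ΔE = E₁ − E₂ = 8.93 m.

ΔE = 8.93 m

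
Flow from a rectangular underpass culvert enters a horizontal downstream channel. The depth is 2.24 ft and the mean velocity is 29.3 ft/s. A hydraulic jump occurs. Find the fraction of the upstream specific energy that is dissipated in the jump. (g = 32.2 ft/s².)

ΔE/E₁ = 0.322 (32.2%)

Fr₁ = V₁/√(g·y₁) = 29.3/√(32.2×2.24) = 3.45.
By Bélanger, y₂/y₁ = ½[√(1 + 8Fr₁²) − 1] = ½[√96.22 − 1] = 4.40.
y₂ = 4.40 × 2.24 = 9.87 ft.
E₁ = y₁ + V₁²/2g = 15.6 ft. ΔE = (y₂ − y₁)³/(4y₁y₂) = 5.02 ft. ΔE/E₁ = 5.02/15.6 = 0.322.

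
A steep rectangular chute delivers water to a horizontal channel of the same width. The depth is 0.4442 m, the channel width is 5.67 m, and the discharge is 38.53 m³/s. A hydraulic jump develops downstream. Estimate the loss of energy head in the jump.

q = Q/b = 38.53/5.67 = 6.795 m²/s; V₁ = q/y₁ = 15.30 m/s. Fr₁ = V₁/√(g·y₁) = 7.328.
Bélanger equation: y₂/y₁ = ½[√(1 + 8Fr₁²) − 1] = ½[√430.65 − 1] = 9.876.
y₂ = 9.876 × 0.4442 = 4.387 m.
V₂ = q/y₂ = 6.795/4.387 = 1.549 m/s. E₁ = y₁ + V₁²/2g = 12.37 m; E₂ = y₂ + V₂²/2g = 4.509 m. ΔE = E₁ − E₂ = 7.863 m.

ΔE = 7.863 m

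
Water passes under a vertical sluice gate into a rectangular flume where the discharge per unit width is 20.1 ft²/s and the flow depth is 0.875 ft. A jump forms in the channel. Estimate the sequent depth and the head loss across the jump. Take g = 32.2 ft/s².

y₂ = 4.94 ft; ΔE = 3.88 ft

V₁ = q/y₁ = 20.1/0.875 = 23.0 ft/s. Fr₁ = V₁/√(g·y₁) = 23.0/√(32.2×0.875) = 4.33.
Bélanger equation: y₂/y₁ = ½[√(1 + 8Fr₁²) − 1] = ½[√150.8 − 1] = 5.64.
y₂ = 5.64 × 0.875 = 4.94 ft.
V₂ = q/y₂ = 20.1/4.94 = 4.07 ft/s. E₁ = y₁ + V₁²/2g = 9.07 ft; E₂ = y₂ + V₂²/2g = 5.19 ft. ΔE = E₁ − E₂ = 3.88 ft.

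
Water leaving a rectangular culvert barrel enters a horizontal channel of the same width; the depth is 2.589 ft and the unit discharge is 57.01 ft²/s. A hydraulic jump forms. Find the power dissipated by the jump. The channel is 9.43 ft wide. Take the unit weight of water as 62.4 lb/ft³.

V₁ = q/y₁ = 57.01/2.589 = 22.02 ft/s. Fr₁ = V₁/√(g·y₁) = 22.02/√(32.2×2.589) = 2.412.
Conjugate-depth relation: y₂/y₁ = ½[√(1 + 8Fr₁²) − 1] = ½[√47.531 − 1] = 2.947.
y₂ = 2.947 × 2.589 = 7.630 ft.
V₂ = q/y₂ = 57.01/7.630 = 7.472 ft/s. E₁ = y₁ + V₁²/2g = 10.12 ft; E₂ = y₂ + V₂²/2g = 8.497 ft. ΔE = E₁ − E₂ = 1.621 ft.
Q = q·b = 57.01 × 9.43 = 537.6 cfs. P = γ·Q·ΔE/550 = 62.4 × 537.6 × 1.621 / 550 = 98.89 hp.

P = 98.89 hp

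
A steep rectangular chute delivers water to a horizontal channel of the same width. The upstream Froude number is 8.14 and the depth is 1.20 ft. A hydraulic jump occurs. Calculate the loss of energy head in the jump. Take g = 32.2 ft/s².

Fr₁ = 8.14 (given).
By Bélanger, y₂/y₁ = ½[√(1 + 8Fr₁²) − 1] = ½[√531.1 − 1] = 11.0.
y₂ = 11.0 × 1.20 = 13.2 ft.
Head loss: ΔE = (y₂ − y₁)³/(4y₁y₂) = (13.2 − 1.20)³/(4×1.20×13.2) = 1740/63.5 = 27.4 ft.

ΔE = 27.4 ft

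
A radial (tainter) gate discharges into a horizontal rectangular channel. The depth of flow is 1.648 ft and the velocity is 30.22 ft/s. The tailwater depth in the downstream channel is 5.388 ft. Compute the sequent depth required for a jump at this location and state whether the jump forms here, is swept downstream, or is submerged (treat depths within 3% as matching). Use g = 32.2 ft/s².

y₂ = 8.880 ft; the jump is swept downstream

Fr₁ = V₁/√(g·y₁) = 30.22/√(32.2×1.648) = 4.148.
Bélanger equation: y₂/y₁ = ½[√(1 + 8Fr₁²) − 1] = ½[√138.68 − 1] = 5.388.
y₂ = 5.388 × 1.648 = 8.880 ft.
Tailwater y_tw = 5.388 ft: y_tw < y₂, so the jump is swept downstream.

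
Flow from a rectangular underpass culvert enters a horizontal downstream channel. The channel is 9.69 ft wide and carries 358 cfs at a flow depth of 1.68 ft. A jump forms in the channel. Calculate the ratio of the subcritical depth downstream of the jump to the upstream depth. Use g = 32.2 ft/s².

q = Q/b = 358/9.69 = 36.9 ft²/s; V₁ = q/y₁ = 22.0 ft/s. Fr₁ = V₁/√(g·y₁) = 2.99.
By Bélanger, y₂/y₁ = ½[√(1 + 8Fr₁²) − 1] = ½[√72.52 − 1] = 3.76.

y₂/y₁ = 3.76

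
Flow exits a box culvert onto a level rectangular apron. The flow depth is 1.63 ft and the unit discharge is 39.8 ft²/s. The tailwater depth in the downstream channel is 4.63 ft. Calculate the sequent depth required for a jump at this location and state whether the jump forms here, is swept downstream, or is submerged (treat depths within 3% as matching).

y₂ = 7.00 ft; the jump is swept downstream

V₁ = q/y₁ = 39.8/1.63 = 24.4 ft/s. Fr₁ = V₁/√(g·y₁) = 24.4/√(32.2×1.63) = 3.37.
By Bélanger, y₂/y₁ = ½[√(1 + 8Fr₁²) − 1] = ½[√91.87 − 1] = 4.29.
y₂ = 4.29 × 1.63 = 7.00 ft.
Tailwater y_tw = 4.63 ft: y_tw < y₂, so the jump is swept downstream.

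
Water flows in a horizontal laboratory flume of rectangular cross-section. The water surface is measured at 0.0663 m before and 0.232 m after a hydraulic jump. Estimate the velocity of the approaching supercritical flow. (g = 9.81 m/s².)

V₁ = 2.26 m/s

For a rectangular channel the momentum equation gives q² = ½·g·y₁·y₂·(y₁ + y₂) = ½×9.81×0.0663×0.232×0.298 = 0.0225.
q = √0.0225 = 0.150 m²/s.
V₁ = q/y₁ = 0.150/0.0663 = 2.26 m/s.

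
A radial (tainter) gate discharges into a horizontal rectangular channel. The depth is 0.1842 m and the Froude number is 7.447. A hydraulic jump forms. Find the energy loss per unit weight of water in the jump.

ΔE = 3.391 m

Fr₁ = 7.447 (given).
From the momentum equation for a rectangular channel, y₂/y₁ = ½[√(1 + 8Fr₁²) − 1] = ½[√444.66 − 1] = 10.04.
y₂ = 10.04 × 0.1842 = 1.850 m.
Head loss: ΔE = (y₂ − y₁)³/(4y₁y₂) = (1.850 − 0.1842)³/(4×0.1842×1.850) = 4.623/1.363 = 3.391 m.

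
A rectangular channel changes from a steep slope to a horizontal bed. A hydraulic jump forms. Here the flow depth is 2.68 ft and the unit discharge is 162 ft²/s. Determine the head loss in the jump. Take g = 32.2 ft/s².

ΔE = 35.3 ft

V₁ = q/y₁ = 162/2.68 = 60.4 ft/s. Fr₁ = V₁/√(g·y₁) = 60.4/√(32.2×2.68) = 6.51.
From the momentum equation for a rectangular channel, y₂/y₁ = ½[√(1 + 8Fr₁²) − 1] = ½[√339.7 − 1] = 8.72.
y₂ = 8.72 × 2.68 = 23.4 ft.
Head loss: ΔE = (y₂ − y₁)³/(4y₁y₂) = (23.4 − 2.68)³/(4×2.68×23.4) = 8842/250 = 35.3 ft.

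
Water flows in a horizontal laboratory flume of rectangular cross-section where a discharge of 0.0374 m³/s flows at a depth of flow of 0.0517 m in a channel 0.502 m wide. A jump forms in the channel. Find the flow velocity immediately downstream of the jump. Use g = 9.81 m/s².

q = Q/b = 0.0374/0.502 = 0.0745 m²/s; V₁ = q/y₁ = 1.44 m/s. Fr₁ = V₁/√(g·y₁) = 2.02.
Bélanger equation: y₂/y₁ = ½[√(1 + 8Fr₁²) − 1] = ½[√33.76 − 1] = 2.40.
y₂ = 2.40 × 0.0517 = 0.124 m.
V₂ = q/y₂ = 0.0745/0.124 = 0.599 m/s.

V₂ = 0.599 m/s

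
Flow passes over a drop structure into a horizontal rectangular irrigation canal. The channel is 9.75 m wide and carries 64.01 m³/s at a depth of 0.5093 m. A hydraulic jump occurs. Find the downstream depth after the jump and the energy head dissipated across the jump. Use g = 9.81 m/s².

y₂ = 3.907 m; ΔE = 4.928 m

q = Q/b = 64.01/9.75 = 6.565 m²/s; V₁ = q/y₁ = 12.89 m/s. Fr₁ = V₁/√(g·y₁) = 5.767.
By Bélanger, y₂/y₁ = ½[√(1 + 8Fr₁²) − 1] = ½[√267.06 − 1] = 7.671.
y₂ = 7.671 × 0.5093 = 3.907 m.
Head loss: ΔE = (y₂ − y₁)³/(4y₁y₂) = (3.907 − 0.5093)³/(4×0.5093×3.907) = 39.22/7.959 = 4.928 m.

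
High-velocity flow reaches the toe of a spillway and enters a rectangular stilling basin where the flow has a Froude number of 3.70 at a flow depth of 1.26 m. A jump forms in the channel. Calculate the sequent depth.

Fr₁ = 3.70 (given).
Bélanger equation: y₂/y₁ = ½[√(1 + 8Fr₁²) − 1] = ½[√110.5 − 1] = 4.76.
y₂ = 4.76 × 1.26 = 5.99 m.

y₂ = 5.99 m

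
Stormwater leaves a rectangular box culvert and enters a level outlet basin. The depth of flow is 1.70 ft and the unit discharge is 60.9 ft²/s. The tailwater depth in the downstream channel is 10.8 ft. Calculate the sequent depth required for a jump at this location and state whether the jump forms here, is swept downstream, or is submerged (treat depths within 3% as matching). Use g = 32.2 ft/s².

y₂ = 10.8 ft; the jump forms here

V₁ = q/y₁ = 60.9/1.70 = 35.8 ft/s. Fr₁ = V₁/√(g·y₁) = 35.8/√(32.2×1.70) = 4.84.
From the momentum equation for a rectangular channel, y₂/y₁ = ½[√(1 + 8Fr₁²) − 1] = ½[√188.6 − 1] = 6.37.
y₂ = 6.37 × 1.70 = 10.8 ft.
Tailwater y_tw = 10.8 ft: y_tw ≈ y₂, so the jump forms here.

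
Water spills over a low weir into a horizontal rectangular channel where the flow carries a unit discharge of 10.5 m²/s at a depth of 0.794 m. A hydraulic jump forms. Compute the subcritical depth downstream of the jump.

V₁ = q/y₁ = 10.5/0.794 = 13.2 m/s. Fr₁ = V₁/√(g·y₁) = 13.2/√(9.81×0.794) = 4.74.
By Bélanger, y₂/y₁ = ½[√(1 + 8Fr₁²) − 1] = ½[√180.6 − 1] = 6.22.
y₂ = 6.22 × 0.794 = 4.94 m.

y₂ = 4.94 m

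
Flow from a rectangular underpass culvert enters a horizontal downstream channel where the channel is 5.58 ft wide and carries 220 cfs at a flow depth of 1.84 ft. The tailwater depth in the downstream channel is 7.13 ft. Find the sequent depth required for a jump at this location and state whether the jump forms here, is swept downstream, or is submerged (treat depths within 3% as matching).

q = Q/b = 220/5.58 = 39.4 ft²/s; V₁ = q/y₁ = 21.4 ft/s. Fr₁ = V₁/√(g·y₁) = 2.78.
Sequent-depth ratio: y₂/y₁ = ½[√(1 + 8Fr₁²) − 1] = ½[√63.00 − 1] = 3.47.
y₂ = 3.47 × 1.84 = 6.38 ft.
Tailwater y_tw = 7.13 ft: y_tw > y₂, so the jump is submerged.

y₂ = 6.38 ft; the jump is submerged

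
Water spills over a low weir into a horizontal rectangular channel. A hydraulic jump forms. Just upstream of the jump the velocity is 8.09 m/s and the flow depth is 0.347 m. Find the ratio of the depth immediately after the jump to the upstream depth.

Fr₁ = V₁/√(g·y₁) = 8.09/√(9.81×0.347) = 4.38.
Bélanger equation: y₂/y₁ = ½[√(1 + 8Fr₁²) − 1] = ½[√154.8 − 1] = 5.72.

y₂/y₁ = 5.72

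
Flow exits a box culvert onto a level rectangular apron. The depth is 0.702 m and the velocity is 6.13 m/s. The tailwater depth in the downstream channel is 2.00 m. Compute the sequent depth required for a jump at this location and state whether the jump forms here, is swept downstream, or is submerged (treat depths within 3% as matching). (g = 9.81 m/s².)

Fr₁ = V₁/√(g·y₁) = 6.13/√(9.81×0.702) = 2.34.
From the momentum equation for a rectangular channel, y₂/y₁ = ½[√(1 + 8Fr₁²) − 1] = ½[√44.65 − 1] = 2.84.
y₂ = 2.84 × 0.702 = 1.99 m.
Tailwater y_tw = 2.00 m: y_tw ≈ y₂, so the jump forms here.

y₂ = 1.99 m; the jump forms here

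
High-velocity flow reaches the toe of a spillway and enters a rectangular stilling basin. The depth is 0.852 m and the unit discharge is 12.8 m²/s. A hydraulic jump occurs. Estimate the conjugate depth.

V₁ = q/y₁ = 12.8/0.852 = 15.0 m/s. Fr₁ = V₁/√(g·y₁) = 15.0/√(9.81×0.852) = 5.20.
By Bélanger, y₂/y₁ = ½[√(1 + 8Fr₁²) − 1] = ½[√217.0 − 1] = 6.87.
y₂ = 6.87 × 0.852 = 5.85 m.

y₂ = 5.85 m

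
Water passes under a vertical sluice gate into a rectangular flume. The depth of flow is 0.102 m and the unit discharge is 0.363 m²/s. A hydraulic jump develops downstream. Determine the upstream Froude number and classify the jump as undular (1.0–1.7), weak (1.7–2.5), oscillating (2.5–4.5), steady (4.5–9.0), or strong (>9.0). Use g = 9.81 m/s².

Fr₁ = 3.56; oscillating jump

V₁ = q/y₁ = 0.363/0.102 = 3.56 m/s. Fr₁ = V₁/√(g·y₁) = 3.56/√(9.81×0.102) = 3.56.
Fr₁ = 3.56 lies in the oscillating range.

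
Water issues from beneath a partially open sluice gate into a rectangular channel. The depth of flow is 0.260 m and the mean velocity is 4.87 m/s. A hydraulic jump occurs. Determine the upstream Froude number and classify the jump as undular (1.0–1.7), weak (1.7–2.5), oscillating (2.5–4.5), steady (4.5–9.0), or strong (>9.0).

Fr₁ = 3.05; oscillating jump

Fr₁ = V₁/√(g·y₁) = 4.87/√(9.81×0.260) = 3.05.
Fr₁ = 3.05 lies in the oscillating range.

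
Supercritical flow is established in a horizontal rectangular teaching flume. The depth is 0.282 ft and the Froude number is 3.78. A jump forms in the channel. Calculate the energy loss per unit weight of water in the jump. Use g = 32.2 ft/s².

ΔE = 0.839 ft

Fr₁ = 3.78 (given).
Bélanger equation: y₂/y₁ = ½[√(1 + 8Fr₁²) − 1] = ½[√115.3 − 1] = 4.87.
y₂ = 4.87 × 0.282 = 1.37 ft.
Head loss: ΔE = (y₂ − y₁)³/(4y₁y₂) = (1.37 − 0.282)³/(4×0.282×1.37) = 1.30/1.55 = 0.839 ft.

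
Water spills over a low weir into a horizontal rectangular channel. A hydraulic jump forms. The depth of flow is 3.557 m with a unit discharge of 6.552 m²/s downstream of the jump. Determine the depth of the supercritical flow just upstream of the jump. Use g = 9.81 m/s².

y₁ = 0.5929 m

V₂ = q/y₂ = 6.552/3.557 = 1.842 m/s; Fr₂ = V₂/√(g·y₂) = 0.3118.
The Bélanger relation is symmetric: y₁/y₂ = ½[√(1 + 8Fr₂²) − 1] = ½[√1.7779 − 1] = 0.1667.
y₁ = 0.1667 × 3.557 = 0.5929 m.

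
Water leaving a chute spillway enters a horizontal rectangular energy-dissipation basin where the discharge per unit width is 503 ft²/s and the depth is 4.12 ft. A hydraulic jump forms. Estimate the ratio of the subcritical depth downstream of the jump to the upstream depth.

V₁ = q/y₁ = 503/4.12 = 122 ft/s. Fr₁ = V₁/√(g·y₁) = 122/√(32.2×4.12) = 10.6.
From the momentum equation for a rectangular channel, y₂/y₁ = ½[√(1 + 8Fr₁²) − 1] = ½[√899.8 − 1] = 14.5.

y₂/y₁ = 14.5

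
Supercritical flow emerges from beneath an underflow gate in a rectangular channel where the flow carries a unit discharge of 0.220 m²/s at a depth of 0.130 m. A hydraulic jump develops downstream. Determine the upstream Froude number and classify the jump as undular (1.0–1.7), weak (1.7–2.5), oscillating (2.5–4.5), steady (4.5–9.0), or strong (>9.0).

Fr₁ = 1.50; undular jump

V₁ = q/y₁ = 0.220/0.130 = 1.69 m/s. Fr₁ = V₁/√(g·y₁) = 1.69/√(9.81×0.130) = 1.50.
Fr₁ = 1.50 lies in the undular range.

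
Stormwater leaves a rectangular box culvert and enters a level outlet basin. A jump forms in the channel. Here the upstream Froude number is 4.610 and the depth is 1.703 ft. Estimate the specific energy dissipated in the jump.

Fr₁ = 4.610 (given).
Bélanger equation: y₂/y₁ = ½[√(1 + 8Fr₁²) − 1] = ½[√171.02 − 1] = 6.039.
y₂ = 6.039 × 1.703 = 10.28 ft.
Head loss: ΔE = (y₂ − y₁)³/(4y₁y₂) = (10.28 − 1.703)³/(4×1.703×10.28) = 631.8/70.05 = 9.019 ft.

ΔE = 9.019 ft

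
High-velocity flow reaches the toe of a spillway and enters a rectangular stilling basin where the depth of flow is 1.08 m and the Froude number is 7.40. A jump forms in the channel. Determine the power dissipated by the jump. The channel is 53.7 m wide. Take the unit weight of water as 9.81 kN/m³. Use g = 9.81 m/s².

Fr₁ = 7.40 (given).
By Bélanger, y₂/y₁ = ½[√(1 + 8Fr₁²) − 1] = ½[√439.1 − 1] = 9.98.
y₂ = 9.98 × 1.08 = 10.8 m.
Head loss: ΔE = (y₂ − y₁)³/(4y₁y₂) = (10.8 − 1.08)³/(4×1.08×10.8) = 911/46.5 = 19.6 m.
V₁ = Fr₁·√(g·y₁) = 7.40×√(9.81×1.08) = 24.1 m/s; q = V₁·y₁ = 26.0 m²/s. Q = q·b = 26.0 × 53.7 = 1397 m³/s. P = γ·Q·ΔE = 9.81 × 1397 × 19.6 = 268296 kW.

P = 268296 kW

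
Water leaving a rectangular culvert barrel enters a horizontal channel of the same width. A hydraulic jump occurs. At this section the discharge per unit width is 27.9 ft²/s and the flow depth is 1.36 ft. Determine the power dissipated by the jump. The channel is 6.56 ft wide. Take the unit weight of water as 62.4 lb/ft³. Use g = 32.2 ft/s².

P = 44.6 hp

V₁ = q/y₁ = 27.9/1.36 = 20.5 ft/s. Fr₁ = V₁/√(g·y₁) = 20.5/√(32.2×1.36) = 3.10.
Conjugate-depth relation: y₂/y₁ = ½[√(1 + 8Fr₁²) − 1] = ½[√77.88 − 1] = 3.91.
y₂ = 3.91 × 1.36 = 5.32 ft.
V₂ = q/y₂ = 27.9/5.32 = 5.24 ft/s. E₁ = y₁ + V₁²/2g = 7.89 ft; E₂ = y₂ + V₂²/2g = 5.75 ft. ΔE = E₁ − E₂ = 2.15 ft.
Q = q·b = 27.9 × 6.56 = 183 cfs. P = γ·Q·ΔE/550 = 62.4 × 183 × 2.15 / 550 = 44.6 hp.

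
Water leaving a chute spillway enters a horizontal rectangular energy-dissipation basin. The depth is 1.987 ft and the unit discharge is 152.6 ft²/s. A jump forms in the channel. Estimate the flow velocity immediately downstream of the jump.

V₁ = q/y₁ = 152.6/1.987 = 76.80 ft/s. Fr₁ = V₁/√(g·y₁) = 76.80/√(32.2×1.987) = 9.601.
Sequent-depth ratio: y₂/y₁ = ½[√(1 + 8Fr₁²) − 1] = ½[√738.48 − 1] = 13.09.
y₂ = 13.09 × 1.987 = 26.00 ft.
V₂ = q/y₂ = 152.6/26.00 = 5.868 ft/s.

V₂ = 5.868 ft/s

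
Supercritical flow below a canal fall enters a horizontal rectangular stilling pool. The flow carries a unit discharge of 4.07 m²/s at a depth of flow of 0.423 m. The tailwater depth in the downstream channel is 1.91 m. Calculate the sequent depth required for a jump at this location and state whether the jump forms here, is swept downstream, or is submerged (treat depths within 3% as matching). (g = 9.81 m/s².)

y₂ = 2.62 m; the jump is swept downstream

V₁ = q/y₁ = 4.07/0.423 = 9.62 m/s. Fr₁ = V₁/√(g·y₁) = 9.62/√(9.81×0.423) = 4.72.
By Bélanger, y₂/y₁ = ½[√(1 + 8Fr₁²) − 1] = ½[√179.5 − 1] = 6.20.
y₂ = 6.20 × 0.423 = 2.62 m.
Tailwater y_tw = 1.91 m: y_tw < y₂, so the jump is swept downstream.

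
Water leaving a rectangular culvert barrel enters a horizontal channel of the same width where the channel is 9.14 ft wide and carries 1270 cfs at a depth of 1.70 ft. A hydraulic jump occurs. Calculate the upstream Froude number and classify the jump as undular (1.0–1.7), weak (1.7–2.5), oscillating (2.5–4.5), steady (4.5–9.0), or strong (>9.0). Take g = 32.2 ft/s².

q = Q/b = 1270/9.14 = 139 ft²/s; V₁ = q/y₁ = 81.7 ft/s. Fr₁ = V₁/√(g·y₁) = 11.0.
Fr₁ = 11.0 lies in the strong range.

Fr₁ = 11.0; strong jump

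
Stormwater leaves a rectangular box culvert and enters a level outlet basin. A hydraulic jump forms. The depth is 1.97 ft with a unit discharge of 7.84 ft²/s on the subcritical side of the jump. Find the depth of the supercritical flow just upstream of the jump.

V₂ = q/y₂ = 7.84/1.97 = 3.98 ft/s; Fr₂ = V₂/√(g·y₂) = 0.500.
From the momentum equation (using Fr₂), y₁/y₂ = ½[√(1 + 8Fr₂²) − 1] = ½[√2.997 − 1] = 0.366.
y₁ = 0.366 × 1.97 = 0.720 ft.

y₁ = 0.720 ft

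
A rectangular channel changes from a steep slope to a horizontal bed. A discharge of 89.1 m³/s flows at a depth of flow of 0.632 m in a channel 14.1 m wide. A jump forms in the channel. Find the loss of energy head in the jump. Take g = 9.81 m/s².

ΔE = 2.25 m

q = Q/b = 89.1/14.1 = 6.32 m²/s; V₁ = q/y₁ = 10.00 m/s. Fr₁ = V₁/√(g·y₁) = 4.02.
Bélanger equation: y₂/y₁ = ½[√(1 + 8Fr₁²) − 1] = ½[√130.0 − 1] = 5.20.
y₂ = 5.20 × 0.632 = 3.29 m.
V₂ = q/y₂ = 6.32/3.29 = 1.92 m/s. E₁ = y₁ + V₁²/2g = 5.73 m; E₂ = y₂ + V₂²/2g = 3.48 m. ΔE = E₁ − E₂ = 2.25 m.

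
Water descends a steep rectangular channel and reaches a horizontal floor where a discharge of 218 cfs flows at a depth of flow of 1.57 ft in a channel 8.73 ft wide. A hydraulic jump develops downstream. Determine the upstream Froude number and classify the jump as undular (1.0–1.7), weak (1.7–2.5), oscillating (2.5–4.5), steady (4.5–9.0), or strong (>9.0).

Fr₁ = 2.24; weak jump

q = Q/b = 218/8.73 = 25.0 ft²/s; V₁ = q/y₁ = 15.9 ft/s. Fr₁ = V₁/√(g·y₁) = 2.24.
Fr₁ = 2.24 lies in the weak range.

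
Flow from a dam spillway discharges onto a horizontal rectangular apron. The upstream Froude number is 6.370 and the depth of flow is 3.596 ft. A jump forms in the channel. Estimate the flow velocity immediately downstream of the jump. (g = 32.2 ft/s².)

V₂ = 8.043 ft/s

Fr₁ = 6.370 (given).
Bélanger equation: y₂/y₁ = ½[√(1 + 8Fr₁²) − 1] = ½[√325.62 − 1] = 8.522.
y₂ = 8.522 × 3.596 = 30.65 ft.
V₁ = Fr₁·√(g·y₁) = 6.370×√(32.2×3.596) = 68.55 ft/s; q = V₁·y₁ = 246.5 ft²/s.
V₂ = q/y₂ = 246.5/30.65 = 8.043 ft/s.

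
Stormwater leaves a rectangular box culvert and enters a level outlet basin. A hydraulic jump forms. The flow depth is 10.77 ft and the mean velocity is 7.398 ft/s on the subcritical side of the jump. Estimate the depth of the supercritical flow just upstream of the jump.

y₁ = 2.715 ft

Fr₂ = V₂/√(g·y₂) = 7.398/√(32.2×10.77) = 0.3973.
The Bélanger relation is symmetric: y₁/y₂ = ½[√(1 + 8Fr₂²) − 1] = ½[√2.2625 − 1] = 0.2521.
y₁ = 0.2521 × 10.77 = 2.715 ft.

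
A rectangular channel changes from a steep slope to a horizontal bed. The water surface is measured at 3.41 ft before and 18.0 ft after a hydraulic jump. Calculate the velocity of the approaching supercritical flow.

V₁ = 42.7 ft/s

For a rectangular channel the momentum equation gives q² = ½·g·y₁·y₂·(y₁ + y₂) = ½×32.2×3.41×18.0×21.4 = 21158.
q = √21158 = 145 ft²/s.
V₁ = q/y₁ = 145/3.41 = 42.7 ft/s.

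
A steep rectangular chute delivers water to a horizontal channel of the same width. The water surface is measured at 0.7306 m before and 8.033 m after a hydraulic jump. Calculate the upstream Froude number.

For a rectangular channel the momentum equation gives q² = ½·g·y₁·y₂·(y₁ + y₂) = ½×9.81×0.7306×8.033×8.764 = 252.3.
q = √252.3 = 15.88 m²/s.
V₁ = q/y₁ = 21.74 m/s; Fr₁ = V₁/√(g·y₁) = 8.121.

Fr₁ = 8.121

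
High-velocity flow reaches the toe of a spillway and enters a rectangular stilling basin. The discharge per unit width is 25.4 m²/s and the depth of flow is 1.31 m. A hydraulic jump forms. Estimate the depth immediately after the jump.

y₂ = 9.39 m

V₁ = q/y₁ = 25.4/1.31 = 19.4 m/s. Fr₁ = V₁/√(g·y₁) = 19.4/√(9.81×1.31) = 5.41.
Bélanger equation: y₂/y₁ = ½[√(1 + 8Fr₁²) − 1] = ½[√235.0 − 1] = 7.17.
y₂ = 7.17 × 1.31 = 9.39 m.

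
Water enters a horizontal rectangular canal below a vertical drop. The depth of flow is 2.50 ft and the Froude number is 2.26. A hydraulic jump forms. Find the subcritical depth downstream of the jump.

y₂ = 6.84 ft

Fr₁ = 2.26 (given).
Bélanger equation: y₂/y₁ = ½[√(1 + 8Fr₁²) − 1] = ½[√41.86 − 1] = 2.73.
y₂ = 2.73 × 2.50 = 6.84 ft.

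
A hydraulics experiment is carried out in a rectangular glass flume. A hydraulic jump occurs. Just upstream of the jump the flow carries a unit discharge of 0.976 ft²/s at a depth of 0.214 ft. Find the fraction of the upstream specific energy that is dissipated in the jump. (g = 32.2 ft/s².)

V₁ = q/y₁ = 0.976/0.214 = 4.56 ft/s. Fr₁ = V₁/√(g·y₁) = 4.56/√(32.2×0.214) = 1.74.
Sequent-depth ratio: y₂/y₁ = ½[√(1 + 8Fr₁²) − 1] = ½[√25.15 − 1] = 2.01.
y₂ = 2.01 × 0.214 = 0.430 ft.
E₁ = y₁ + V₁²/2g = 0.537 ft. ΔE = (y₂ − y₁)³/(4y₁y₂) = 0.0272 ft. ΔE/E₁ = 0.0272/0.537 = 0.0507.

ΔE/E₁ = 0.0507 (5.07%)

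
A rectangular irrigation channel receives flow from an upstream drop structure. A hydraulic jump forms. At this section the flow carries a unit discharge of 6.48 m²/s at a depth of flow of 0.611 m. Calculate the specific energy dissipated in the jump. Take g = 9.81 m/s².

ΔE = 2.71 m

V₁ = q/y₁ = 6.48/0.611 = 10.6 m/s. Fr₁ = V₁/√(g·y₁) = 10.6/√(9.81×0.611) = 4.33.
Sequent-depth ratio: y₂/y₁ = ½[√(1 + 8Fr₁²) − 1] = ½[√151.1 − 1] = 5.65.
y₂ = 5.65 × 0.611 = 3.45 m.
Head loss: ΔE = (y₂ − y₁)³/(4y₁y₂) = (3.45 − 0.611)³/(4×0.611×3.45) = 22.9/8.43 = 2.71 m.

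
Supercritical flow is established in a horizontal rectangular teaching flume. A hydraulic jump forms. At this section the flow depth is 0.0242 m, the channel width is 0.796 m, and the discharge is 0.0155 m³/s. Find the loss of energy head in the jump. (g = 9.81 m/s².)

ΔE = 0.00225 m

q = Q/b = 0.0155/0.796 = 0.0195 m²/s; V₁ = q/y₁ = 0.805 m/s. Fr₁ = V₁/√(g·y₁) = 1.65.
From the momentum equation for a rectangular channel, y₂/y₁ = ½[√(1 + 8Fr₁²) − 1] = ½[√22.82 − 1] = 1.89.
y₂ = 1.89 × 0.0242 = 0.0457 m.
Head loss: ΔE = (y₂ − y₁)³/(4y₁y₂) = (0.0457 − 0.0242)³/(4×0.0242×0.0457) = 0.00000994/0.00442 = 0.00225 m.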